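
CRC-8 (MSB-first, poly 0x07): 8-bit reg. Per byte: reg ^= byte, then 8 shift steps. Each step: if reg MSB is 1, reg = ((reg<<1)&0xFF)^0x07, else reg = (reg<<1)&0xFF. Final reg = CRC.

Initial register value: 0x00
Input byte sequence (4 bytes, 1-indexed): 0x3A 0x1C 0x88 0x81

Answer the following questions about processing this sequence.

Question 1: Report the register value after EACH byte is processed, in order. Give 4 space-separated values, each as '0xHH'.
0xA6 0x2F 0x7C 0xFD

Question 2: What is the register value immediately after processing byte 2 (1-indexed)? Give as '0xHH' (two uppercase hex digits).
Answer: 0x2F

Derivation:
After byte 1 (0x3A): reg=0xA6
After byte 2 (0x1C): reg=0x2F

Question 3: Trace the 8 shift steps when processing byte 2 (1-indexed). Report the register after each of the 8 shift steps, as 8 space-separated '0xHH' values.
After byte 1 (0x3A): reg=0xA6
Register before byte 2: 0xA6
After XOR with byte 0x1C: 0xBA

Answer: 0x73 0xE6 0xCB 0x91 0x25 0x4A 0x94 0x2F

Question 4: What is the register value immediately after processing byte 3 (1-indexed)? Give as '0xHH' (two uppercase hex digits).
Answer: 0x7C

Derivation:
After byte 1 (0x3A): reg=0xA6
After byte 2 (0x1C): reg=0x2F
After byte 3 (0x88): reg=0x7C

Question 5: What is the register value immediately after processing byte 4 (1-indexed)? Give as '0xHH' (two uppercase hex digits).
After byte 1 (0x3A): reg=0xA6
After byte 2 (0x1C): reg=0x2F
After byte 3 (0x88): reg=0x7C
After byte 4 (0x81): reg=0xFD

Answer: 0xFD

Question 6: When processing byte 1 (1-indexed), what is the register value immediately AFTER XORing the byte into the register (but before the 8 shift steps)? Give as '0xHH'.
Answer: 0x3A

Derivation:
Register before byte 1: 0x00
Byte 1: 0x3A
0x00 XOR 0x3A = 0x3A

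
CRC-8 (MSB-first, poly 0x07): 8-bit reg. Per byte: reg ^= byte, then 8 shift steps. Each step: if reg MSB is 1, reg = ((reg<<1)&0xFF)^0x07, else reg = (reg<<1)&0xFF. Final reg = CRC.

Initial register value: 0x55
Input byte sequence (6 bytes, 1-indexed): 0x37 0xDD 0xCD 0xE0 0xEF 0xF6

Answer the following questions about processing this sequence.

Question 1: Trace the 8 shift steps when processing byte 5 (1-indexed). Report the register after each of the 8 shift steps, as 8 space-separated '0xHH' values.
After byte 1 (0x37): reg=0x29
After byte 2 (0xDD): reg=0xC2
After byte 3 (0xCD): reg=0x2D
After byte 4 (0xE0): reg=0x6D
Register before byte 5: 0x6D
After XOR with byte 0xEF: 0x82

Answer: 0x03 0x06 0x0C 0x18 0x30 0x60 0xC0 0x87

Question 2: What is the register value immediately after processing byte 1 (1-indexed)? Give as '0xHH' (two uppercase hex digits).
After byte 1 (0x37): reg=0x29

Answer: 0x29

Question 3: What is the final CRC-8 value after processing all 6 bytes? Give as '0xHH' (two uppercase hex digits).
Answer: 0x50

Derivation:
After byte 1 (0x37): reg=0x29
After byte 2 (0xDD): reg=0xC2
After byte 3 (0xCD): reg=0x2D
After byte 4 (0xE0): reg=0x6D
After byte 5 (0xEF): reg=0x87
After byte 6 (0xF6): reg=0x50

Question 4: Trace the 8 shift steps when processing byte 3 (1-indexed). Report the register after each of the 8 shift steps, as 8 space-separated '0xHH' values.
After byte 1 (0x37): reg=0x29
After byte 2 (0xDD): reg=0xC2
Register before byte 3: 0xC2
After XOR with byte 0xCD: 0x0F

Answer: 0x1E 0x3C 0x78 0xF0 0xE7 0xC9 0x95 0x2D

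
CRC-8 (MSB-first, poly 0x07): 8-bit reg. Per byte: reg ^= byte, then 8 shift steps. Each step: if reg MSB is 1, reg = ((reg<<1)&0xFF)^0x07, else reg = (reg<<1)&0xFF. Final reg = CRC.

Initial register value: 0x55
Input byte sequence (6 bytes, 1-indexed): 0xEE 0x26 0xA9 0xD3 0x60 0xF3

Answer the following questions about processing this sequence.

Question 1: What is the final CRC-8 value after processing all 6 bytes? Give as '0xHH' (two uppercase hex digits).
After byte 1 (0xEE): reg=0x28
After byte 2 (0x26): reg=0x2A
After byte 3 (0xA9): reg=0x80
After byte 4 (0xD3): reg=0xBE
After byte 5 (0x60): reg=0x14
After byte 6 (0xF3): reg=0xBB

Answer: 0xBB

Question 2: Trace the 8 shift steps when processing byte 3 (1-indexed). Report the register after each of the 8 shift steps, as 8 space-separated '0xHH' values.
After byte 1 (0xEE): reg=0x28
After byte 2 (0x26): reg=0x2A
Register before byte 3: 0x2A
After XOR with byte 0xA9: 0x83

Answer: 0x01 0x02 0x04 0x08 0x10 0x20 0x40 0x80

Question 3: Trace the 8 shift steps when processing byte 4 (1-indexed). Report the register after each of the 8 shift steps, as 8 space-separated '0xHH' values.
Answer: 0xA6 0x4B 0x96 0x2B 0x56 0xAC 0x5F 0xBE

Derivation:
After byte 1 (0xEE): reg=0x28
After byte 2 (0x26): reg=0x2A
After byte 3 (0xA9): reg=0x80
Register before byte 4: 0x80
After XOR with byte 0xD3: 0x53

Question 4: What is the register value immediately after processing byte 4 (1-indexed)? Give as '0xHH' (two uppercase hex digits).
Answer: 0xBE

Derivation:
After byte 1 (0xEE): reg=0x28
After byte 2 (0x26): reg=0x2A
After byte 3 (0xA9): reg=0x80
After byte 4 (0xD3): reg=0xBE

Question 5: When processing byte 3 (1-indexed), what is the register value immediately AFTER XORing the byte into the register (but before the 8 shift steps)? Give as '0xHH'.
Answer: 0x83

Derivation:
Register before byte 3: 0x2A
Byte 3: 0xA9
0x2A XOR 0xA9 = 0x83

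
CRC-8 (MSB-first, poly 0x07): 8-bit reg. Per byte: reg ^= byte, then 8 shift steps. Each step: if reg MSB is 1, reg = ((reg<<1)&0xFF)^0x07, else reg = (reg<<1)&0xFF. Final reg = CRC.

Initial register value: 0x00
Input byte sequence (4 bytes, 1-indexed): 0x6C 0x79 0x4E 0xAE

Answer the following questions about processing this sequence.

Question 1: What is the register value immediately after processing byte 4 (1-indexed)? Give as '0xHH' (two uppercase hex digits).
After byte 1 (0x6C): reg=0x03
After byte 2 (0x79): reg=0x61
After byte 3 (0x4E): reg=0xCD
After byte 4 (0xAE): reg=0x2E

Answer: 0x2E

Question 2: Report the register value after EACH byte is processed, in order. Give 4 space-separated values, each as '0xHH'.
0x03 0x61 0xCD 0x2E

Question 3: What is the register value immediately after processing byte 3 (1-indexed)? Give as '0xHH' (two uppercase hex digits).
Answer: 0xCD

Derivation:
After byte 1 (0x6C): reg=0x03
After byte 2 (0x79): reg=0x61
After byte 3 (0x4E): reg=0xCD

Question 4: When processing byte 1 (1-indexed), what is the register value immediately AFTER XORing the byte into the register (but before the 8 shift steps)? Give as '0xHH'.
Answer: 0x6C

Derivation:
Register before byte 1: 0x00
Byte 1: 0x6C
0x00 XOR 0x6C = 0x6C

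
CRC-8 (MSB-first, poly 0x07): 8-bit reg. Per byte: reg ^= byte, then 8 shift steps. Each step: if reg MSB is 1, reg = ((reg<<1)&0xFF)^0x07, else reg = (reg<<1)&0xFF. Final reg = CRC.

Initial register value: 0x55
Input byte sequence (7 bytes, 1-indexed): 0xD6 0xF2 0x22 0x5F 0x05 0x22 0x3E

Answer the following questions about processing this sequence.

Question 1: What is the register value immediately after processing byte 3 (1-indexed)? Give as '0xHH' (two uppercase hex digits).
Answer: 0x66

Derivation:
After byte 1 (0xD6): reg=0x80
After byte 2 (0xF2): reg=0x59
After byte 3 (0x22): reg=0x66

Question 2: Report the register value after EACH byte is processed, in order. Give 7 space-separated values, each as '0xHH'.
0x80 0x59 0x66 0xAF 0x5F 0x74 0xF1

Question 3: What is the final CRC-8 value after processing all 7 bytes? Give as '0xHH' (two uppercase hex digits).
Answer: 0xF1

Derivation:
After byte 1 (0xD6): reg=0x80
After byte 2 (0xF2): reg=0x59
After byte 3 (0x22): reg=0x66
After byte 4 (0x5F): reg=0xAF
After byte 5 (0x05): reg=0x5F
After byte 6 (0x22): reg=0x74
After byte 7 (0x3E): reg=0xF1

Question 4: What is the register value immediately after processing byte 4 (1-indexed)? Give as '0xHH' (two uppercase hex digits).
After byte 1 (0xD6): reg=0x80
After byte 2 (0xF2): reg=0x59
After byte 3 (0x22): reg=0x66
After byte 4 (0x5F): reg=0xAF

Answer: 0xAF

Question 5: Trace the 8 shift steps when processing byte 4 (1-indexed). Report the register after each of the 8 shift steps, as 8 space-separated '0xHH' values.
Answer: 0x72 0xE4 0xCF 0x99 0x35 0x6A 0xD4 0xAF

Derivation:
After byte 1 (0xD6): reg=0x80
After byte 2 (0xF2): reg=0x59
After byte 3 (0x22): reg=0x66
Register before byte 4: 0x66
After XOR with byte 0x5F: 0x39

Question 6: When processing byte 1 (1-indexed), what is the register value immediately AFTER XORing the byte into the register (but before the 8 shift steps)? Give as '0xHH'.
Answer: 0x83

Derivation:
Register before byte 1: 0x55
Byte 1: 0xD6
0x55 XOR 0xD6 = 0x83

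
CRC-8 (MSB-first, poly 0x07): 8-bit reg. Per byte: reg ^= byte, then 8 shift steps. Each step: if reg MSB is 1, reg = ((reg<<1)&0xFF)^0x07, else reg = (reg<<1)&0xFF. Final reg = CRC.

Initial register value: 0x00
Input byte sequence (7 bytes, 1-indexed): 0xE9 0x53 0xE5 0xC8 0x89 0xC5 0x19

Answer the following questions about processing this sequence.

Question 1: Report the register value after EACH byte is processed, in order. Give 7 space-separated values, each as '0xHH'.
0x91 0x40 0x72 0x2F 0x7B 0x33 0xD6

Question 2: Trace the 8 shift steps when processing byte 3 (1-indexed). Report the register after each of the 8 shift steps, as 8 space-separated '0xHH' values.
After byte 1 (0xE9): reg=0x91
After byte 2 (0x53): reg=0x40
Register before byte 3: 0x40
After XOR with byte 0xE5: 0xA5

Answer: 0x4D 0x9A 0x33 0x66 0xCC 0x9F 0x39 0x72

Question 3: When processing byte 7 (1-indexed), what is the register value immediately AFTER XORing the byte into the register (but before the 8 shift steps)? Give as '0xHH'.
Register before byte 7: 0x33
Byte 7: 0x19
0x33 XOR 0x19 = 0x2A

Answer: 0x2A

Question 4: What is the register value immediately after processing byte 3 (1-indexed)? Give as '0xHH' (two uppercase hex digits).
After byte 1 (0xE9): reg=0x91
After byte 2 (0x53): reg=0x40
After byte 3 (0xE5): reg=0x72

Answer: 0x72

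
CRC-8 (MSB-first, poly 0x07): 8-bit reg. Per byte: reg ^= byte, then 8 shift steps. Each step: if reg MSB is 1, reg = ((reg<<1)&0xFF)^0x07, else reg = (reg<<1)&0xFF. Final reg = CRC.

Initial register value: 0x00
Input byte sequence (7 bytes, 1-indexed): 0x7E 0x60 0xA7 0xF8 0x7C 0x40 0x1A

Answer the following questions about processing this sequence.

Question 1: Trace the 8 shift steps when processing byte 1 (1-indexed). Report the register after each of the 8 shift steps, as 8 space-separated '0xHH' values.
Answer: 0xFC 0xFF 0xF9 0xF5 0xED 0xDD 0xBD 0x7D

Derivation:
Register before byte 1: 0x00
After XOR with byte 0x7E: 0x7E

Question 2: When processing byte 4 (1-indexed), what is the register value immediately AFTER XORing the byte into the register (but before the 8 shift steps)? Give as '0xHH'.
Register before byte 4: 0xC2
Byte 4: 0xF8
0xC2 XOR 0xF8 = 0x3A

Answer: 0x3A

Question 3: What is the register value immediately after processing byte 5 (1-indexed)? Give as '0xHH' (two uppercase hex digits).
After byte 1 (0x7E): reg=0x7D
After byte 2 (0x60): reg=0x53
After byte 3 (0xA7): reg=0xC2
After byte 4 (0xF8): reg=0xA6
After byte 5 (0x7C): reg=0x08

Answer: 0x08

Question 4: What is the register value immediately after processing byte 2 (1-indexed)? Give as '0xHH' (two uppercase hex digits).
After byte 1 (0x7E): reg=0x7D
After byte 2 (0x60): reg=0x53

Answer: 0x53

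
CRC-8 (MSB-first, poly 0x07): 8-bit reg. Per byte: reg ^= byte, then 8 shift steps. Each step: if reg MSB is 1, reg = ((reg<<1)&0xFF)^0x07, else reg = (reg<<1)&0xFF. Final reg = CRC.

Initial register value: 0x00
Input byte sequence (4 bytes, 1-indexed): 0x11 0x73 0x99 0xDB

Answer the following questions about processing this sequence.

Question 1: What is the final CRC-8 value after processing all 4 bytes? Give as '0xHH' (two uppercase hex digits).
Answer: 0xF8

Derivation:
After byte 1 (0x11): reg=0x77
After byte 2 (0x73): reg=0x1C
After byte 3 (0x99): reg=0x92
After byte 4 (0xDB): reg=0xF8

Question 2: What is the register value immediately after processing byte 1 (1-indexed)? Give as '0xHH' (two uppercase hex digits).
Answer: 0x77

Derivation:
After byte 1 (0x11): reg=0x77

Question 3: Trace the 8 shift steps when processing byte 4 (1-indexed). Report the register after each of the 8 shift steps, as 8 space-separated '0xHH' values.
After byte 1 (0x11): reg=0x77
After byte 2 (0x73): reg=0x1C
After byte 3 (0x99): reg=0x92
Register before byte 4: 0x92
After XOR with byte 0xDB: 0x49

Answer: 0x92 0x23 0x46 0x8C 0x1F 0x3E 0x7C 0xF8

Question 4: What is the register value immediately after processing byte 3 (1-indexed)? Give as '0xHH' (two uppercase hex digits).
Answer: 0x92

Derivation:
After byte 1 (0x11): reg=0x77
After byte 2 (0x73): reg=0x1C
After byte 3 (0x99): reg=0x92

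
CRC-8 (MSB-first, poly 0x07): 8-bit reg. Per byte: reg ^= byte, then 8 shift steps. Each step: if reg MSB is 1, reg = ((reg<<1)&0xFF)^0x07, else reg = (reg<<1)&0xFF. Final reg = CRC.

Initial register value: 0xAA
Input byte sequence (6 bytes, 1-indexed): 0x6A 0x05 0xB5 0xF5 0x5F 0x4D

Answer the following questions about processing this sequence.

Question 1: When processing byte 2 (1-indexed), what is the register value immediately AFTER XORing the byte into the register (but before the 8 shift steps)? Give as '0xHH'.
Answer: 0x4B

Derivation:
Register before byte 2: 0x4E
Byte 2: 0x05
0x4E XOR 0x05 = 0x4B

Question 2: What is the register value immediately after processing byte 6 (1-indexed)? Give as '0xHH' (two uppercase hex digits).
After byte 1 (0x6A): reg=0x4E
After byte 2 (0x05): reg=0xF6
After byte 3 (0xB5): reg=0xCE
After byte 4 (0xF5): reg=0xA1
After byte 5 (0x5F): reg=0xF4
After byte 6 (0x4D): reg=0x26

Answer: 0x26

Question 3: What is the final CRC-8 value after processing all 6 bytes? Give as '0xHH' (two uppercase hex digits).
After byte 1 (0x6A): reg=0x4E
After byte 2 (0x05): reg=0xF6
After byte 3 (0xB5): reg=0xCE
After byte 4 (0xF5): reg=0xA1
After byte 5 (0x5F): reg=0xF4
After byte 6 (0x4D): reg=0x26

Answer: 0x26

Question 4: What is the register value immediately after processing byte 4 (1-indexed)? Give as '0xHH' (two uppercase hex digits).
After byte 1 (0x6A): reg=0x4E
After byte 2 (0x05): reg=0xF6
After byte 3 (0xB5): reg=0xCE
After byte 4 (0xF5): reg=0xA1

Answer: 0xA1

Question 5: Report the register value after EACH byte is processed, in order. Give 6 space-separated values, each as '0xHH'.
0x4E 0xF6 0xCE 0xA1 0xF4 0x26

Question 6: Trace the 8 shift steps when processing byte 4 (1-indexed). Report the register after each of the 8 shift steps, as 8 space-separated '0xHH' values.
After byte 1 (0x6A): reg=0x4E
After byte 2 (0x05): reg=0xF6
After byte 3 (0xB5): reg=0xCE
Register before byte 4: 0xCE
After XOR with byte 0xF5: 0x3B

Answer: 0x76 0xEC 0xDF 0xB9 0x75 0xEA 0xD3 0xA1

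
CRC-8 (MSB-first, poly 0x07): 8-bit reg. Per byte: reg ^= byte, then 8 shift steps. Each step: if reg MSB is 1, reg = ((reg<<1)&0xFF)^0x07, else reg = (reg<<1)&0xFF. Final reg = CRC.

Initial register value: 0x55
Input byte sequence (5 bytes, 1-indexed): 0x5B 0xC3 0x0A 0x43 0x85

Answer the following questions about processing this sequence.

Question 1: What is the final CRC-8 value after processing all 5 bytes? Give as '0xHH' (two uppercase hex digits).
After byte 1 (0x5B): reg=0x2A
After byte 2 (0xC3): reg=0x91
After byte 3 (0x0A): reg=0xC8
After byte 4 (0x43): reg=0xB8
After byte 5 (0x85): reg=0xB3

Answer: 0xB3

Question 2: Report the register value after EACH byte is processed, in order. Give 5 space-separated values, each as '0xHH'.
0x2A 0x91 0xC8 0xB8 0xB3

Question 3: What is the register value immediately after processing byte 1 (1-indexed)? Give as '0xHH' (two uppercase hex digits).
After byte 1 (0x5B): reg=0x2A

Answer: 0x2A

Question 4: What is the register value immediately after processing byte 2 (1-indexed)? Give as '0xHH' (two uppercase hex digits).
After byte 1 (0x5B): reg=0x2A
After byte 2 (0xC3): reg=0x91

Answer: 0x91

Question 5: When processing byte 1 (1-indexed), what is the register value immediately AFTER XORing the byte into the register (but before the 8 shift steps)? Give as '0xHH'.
Register before byte 1: 0x55
Byte 1: 0x5B
0x55 XOR 0x5B = 0x0E

Answer: 0x0E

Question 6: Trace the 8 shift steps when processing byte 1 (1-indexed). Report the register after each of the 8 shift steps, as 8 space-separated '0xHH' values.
Register before byte 1: 0x55
After XOR with byte 0x5B: 0x0E

Answer: 0x1C 0x38 0x70 0xE0 0xC7 0x89 0x15 0x2A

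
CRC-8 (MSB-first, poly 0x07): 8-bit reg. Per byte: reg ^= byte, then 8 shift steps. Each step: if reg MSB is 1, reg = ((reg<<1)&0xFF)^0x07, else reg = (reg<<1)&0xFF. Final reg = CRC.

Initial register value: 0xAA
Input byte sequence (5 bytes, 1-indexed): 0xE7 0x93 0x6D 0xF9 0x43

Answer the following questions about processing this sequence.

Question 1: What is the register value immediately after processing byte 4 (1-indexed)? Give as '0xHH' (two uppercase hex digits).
Answer: 0x8C

Derivation:
After byte 1 (0xE7): reg=0xE4
After byte 2 (0x93): reg=0x42
After byte 3 (0x6D): reg=0xCD
After byte 4 (0xF9): reg=0x8C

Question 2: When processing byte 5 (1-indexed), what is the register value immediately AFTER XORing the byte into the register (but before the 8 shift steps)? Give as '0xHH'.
Answer: 0xCF

Derivation:
Register before byte 5: 0x8C
Byte 5: 0x43
0x8C XOR 0x43 = 0xCF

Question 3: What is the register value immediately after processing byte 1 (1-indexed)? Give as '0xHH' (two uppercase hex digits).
Answer: 0xE4

Derivation:
After byte 1 (0xE7): reg=0xE4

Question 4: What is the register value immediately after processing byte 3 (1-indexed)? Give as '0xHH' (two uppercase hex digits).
Answer: 0xCD

Derivation:
After byte 1 (0xE7): reg=0xE4
After byte 2 (0x93): reg=0x42
After byte 3 (0x6D): reg=0xCD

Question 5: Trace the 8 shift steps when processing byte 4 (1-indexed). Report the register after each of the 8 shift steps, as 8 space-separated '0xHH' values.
Answer: 0x68 0xD0 0xA7 0x49 0x92 0x23 0x46 0x8C

Derivation:
After byte 1 (0xE7): reg=0xE4
After byte 2 (0x93): reg=0x42
After byte 3 (0x6D): reg=0xCD
Register before byte 4: 0xCD
After XOR with byte 0xF9: 0x34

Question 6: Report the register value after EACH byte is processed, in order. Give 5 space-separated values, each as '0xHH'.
0xE4 0x42 0xCD 0x8C 0x63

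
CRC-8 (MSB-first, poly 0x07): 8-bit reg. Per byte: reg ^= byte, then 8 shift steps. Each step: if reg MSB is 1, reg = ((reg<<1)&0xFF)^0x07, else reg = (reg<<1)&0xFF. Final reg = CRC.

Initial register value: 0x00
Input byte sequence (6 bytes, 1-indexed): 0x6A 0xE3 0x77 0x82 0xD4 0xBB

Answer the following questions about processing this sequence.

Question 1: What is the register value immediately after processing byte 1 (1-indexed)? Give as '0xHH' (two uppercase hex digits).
After byte 1 (0x6A): reg=0x11

Answer: 0x11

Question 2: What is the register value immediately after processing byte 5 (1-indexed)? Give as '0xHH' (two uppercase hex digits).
Answer: 0xE0

Derivation:
After byte 1 (0x6A): reg=0x11
After byte 2 (0xE3): reg=0xD0
After byte 3 (0x77): reg=0x7C
After byte 4 (0x82): reg=0xF4
After byte 5 (0xD4): reg=0xE0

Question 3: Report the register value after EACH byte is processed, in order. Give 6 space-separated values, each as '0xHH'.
0x11 0xD0 0x7C 0xF4 0xE0 0x86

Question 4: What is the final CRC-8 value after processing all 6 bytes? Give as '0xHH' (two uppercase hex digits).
Answer: 0x86

Derivation:
After byte 1 (0x6A): reg=0x11
After byte 2 (0xE3): reg=0xD0
After byte 3 (0x77): reg=0x7C
After byte 4 (0x82): reg=0xF4
After byte 5 (0xD4): reg=0xE0
After byte 6 (0xBB): reg=0x86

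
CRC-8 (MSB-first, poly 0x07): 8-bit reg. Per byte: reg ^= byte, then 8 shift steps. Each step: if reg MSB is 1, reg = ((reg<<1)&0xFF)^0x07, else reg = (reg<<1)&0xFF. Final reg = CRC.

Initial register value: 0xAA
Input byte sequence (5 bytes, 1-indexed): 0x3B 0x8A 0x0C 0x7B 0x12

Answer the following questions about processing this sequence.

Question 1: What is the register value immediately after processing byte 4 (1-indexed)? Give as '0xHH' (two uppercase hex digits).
After byte 1 (0x3B): reg=0xFE
After byte 2 (0x8A): reg=0x4B
After byte 3 (0x0C): reg=0xD2
After byte 4 (0x7B): reg=0x56

Answer: 0x56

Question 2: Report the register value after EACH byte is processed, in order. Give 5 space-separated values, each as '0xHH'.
0xFE 0x4B 0xD2 0x56 0xDB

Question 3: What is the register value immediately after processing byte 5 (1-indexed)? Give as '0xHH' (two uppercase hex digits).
After byte 1 (0x3B): reg=0xFE
After byte 2 (0x8A): reg=0x4B
After byte 3 (0x0C): reg=0xD2
After byte 4 (0x7B): reg=0x56
After byte 5 (0x12): reg=0xDB

Answer: 0xDB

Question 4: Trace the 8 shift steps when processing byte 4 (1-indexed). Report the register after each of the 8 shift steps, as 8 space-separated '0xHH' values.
After byte 1 (0x3B): reg=0xFE
After byte 2 (0x8A): reg=0x4B
After byte 3 (0x0C): reg=0xD2
Register before byte 4: 0xD2
After XOR with byte 0x7B: 0xA9

Answer: 0x55 0xAA 0x53 0xA6 0x4B 0x96 0x2B 0x56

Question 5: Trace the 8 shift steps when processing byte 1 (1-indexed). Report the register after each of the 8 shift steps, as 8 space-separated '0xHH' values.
Answer: 0x25 0x4A 0x94 0x2F 0x5E 0xBC 0x7F 0xFE

Derivation:
Register before byte 1: 0xAA
After XOR with byte 0x3B: 0x91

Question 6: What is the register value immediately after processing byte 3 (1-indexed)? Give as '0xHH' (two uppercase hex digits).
After byte 1 (0x3B): reg=0xFE
After byte 2 (0x8A): reg=0x4B
After byte 3 (0x0C): reg=0xD2

Answer: 0xD2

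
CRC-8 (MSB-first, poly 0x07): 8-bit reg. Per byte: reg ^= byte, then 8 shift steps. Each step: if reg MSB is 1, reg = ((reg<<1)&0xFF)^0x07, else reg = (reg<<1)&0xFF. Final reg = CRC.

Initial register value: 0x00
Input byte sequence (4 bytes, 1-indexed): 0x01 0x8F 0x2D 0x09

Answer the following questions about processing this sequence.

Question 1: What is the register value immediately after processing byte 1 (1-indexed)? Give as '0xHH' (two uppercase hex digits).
Answer: 0x07

Derivation:
After byte 1 (0x01): reg=0x07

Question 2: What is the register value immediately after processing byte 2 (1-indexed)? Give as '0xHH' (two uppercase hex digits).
After byte 1 (0x01): reg=0x07
After byte 2 (0x8F): reg=0xB1

Answer: 0xB1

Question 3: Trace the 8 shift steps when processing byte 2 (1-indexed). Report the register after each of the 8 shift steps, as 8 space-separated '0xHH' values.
Answer: 0x17 0x2E 0x5C 0xB8 0x77 0xEE 0xDB 0xB1

Derivation:
After byte 1 (0x01): reg=0x07
Register before byte 2: 0x07
After XOR with byte 0x8F: 0x88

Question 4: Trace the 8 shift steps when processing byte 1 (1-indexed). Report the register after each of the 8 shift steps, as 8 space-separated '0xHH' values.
Answer: 0x02 0x04 0x08 0x10 0x20 0x40 0x80 0x07

Derivation:
Register before byte 1: 0x00
After XOR with byte 0x01: 0x01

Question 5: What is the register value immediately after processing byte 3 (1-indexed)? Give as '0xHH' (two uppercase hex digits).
Answer: 0xDD

Derivation:
After byte 1 (0x01): reg=0x07
After byte 2 (0x8F): reg=0xB1
After byte 3 (0x2D): reg=0xDD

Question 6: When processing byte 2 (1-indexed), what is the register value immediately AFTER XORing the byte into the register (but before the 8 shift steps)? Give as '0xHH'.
Register before byte 2: 0x07
Byte 2: 0x8F
0x07 XOR 0x8F = 0x88

Answer: 0x88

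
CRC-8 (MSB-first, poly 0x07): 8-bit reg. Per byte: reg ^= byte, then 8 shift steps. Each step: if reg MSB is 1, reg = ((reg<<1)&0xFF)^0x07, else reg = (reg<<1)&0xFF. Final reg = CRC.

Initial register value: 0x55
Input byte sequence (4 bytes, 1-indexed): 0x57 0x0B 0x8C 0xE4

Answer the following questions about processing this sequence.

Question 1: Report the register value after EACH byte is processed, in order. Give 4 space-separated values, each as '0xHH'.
0x0E 0x1B 0xEC 0x38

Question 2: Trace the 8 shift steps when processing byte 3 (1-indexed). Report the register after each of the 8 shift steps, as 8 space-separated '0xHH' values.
Answer: 0x29 0x52 0xA4 0x4F 0x9E 0x3B 0x76 0xEC

Derivation:
After byte 1 (0x57): reg=0x0E
After byte 2 (0x0B): reg=0x1B
Register before byte 3: 0x1B
After XOR with byte 0x8C: 0x97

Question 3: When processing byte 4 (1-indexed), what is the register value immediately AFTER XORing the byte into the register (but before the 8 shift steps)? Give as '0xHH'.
Answer: 0x08

Derivation:
Register before byte 4: 0xEC
Byte 4: 0xE4
0xEC XOR 0xE4 = 0x08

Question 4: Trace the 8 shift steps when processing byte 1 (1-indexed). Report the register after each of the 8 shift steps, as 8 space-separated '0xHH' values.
Answer: 0x04 0x08 0x10 0x20 0x40 0x80 0x07 0x0E

Derivation:
Register before byte 1: 0x55
After XOR with byte 0x57: 0x02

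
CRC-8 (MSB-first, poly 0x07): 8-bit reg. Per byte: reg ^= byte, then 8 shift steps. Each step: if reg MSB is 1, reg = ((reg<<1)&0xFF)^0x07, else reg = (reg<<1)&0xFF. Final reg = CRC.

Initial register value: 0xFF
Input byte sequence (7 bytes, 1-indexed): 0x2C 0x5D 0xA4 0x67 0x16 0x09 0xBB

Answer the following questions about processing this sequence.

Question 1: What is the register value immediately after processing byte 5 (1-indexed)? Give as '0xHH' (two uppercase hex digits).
Answer: 0xD6

Derivation:
After byte 1 (0x2C): reg=0x37
After byte 2 (0x5D): reg=0x11
After byte 3 (0xA4): reg=0x02
After byte 4 (0x67): reg=0x3C
After byte 5 (0x16): reg=0xD6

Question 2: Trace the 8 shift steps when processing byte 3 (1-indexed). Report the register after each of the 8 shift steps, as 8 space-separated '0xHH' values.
Answer: 0x6D 0xDA 0xB3 0x61 0xC2 0x83 0x01 0x02

Derivation:
After byte 1 (0x2C): reg=0x37
After byte 2 (0x5D): reg=0x11
Register before byte 3: 0x11
After XOR with byte 0xA4: 0xB5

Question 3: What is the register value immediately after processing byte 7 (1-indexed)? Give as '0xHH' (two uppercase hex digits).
After byte 1 (0x2C): reg=0x37
After byte 2 (0x5D): reg=0x11
After byte 3 (0xA4): reg=0x02
After byte 4 (0x67): reg=0x3C
After byte 5 (0x16): reg=0xD6
After byte 6 (0x09): reg=0x13
After byte 7 (0xBB): reg=0x51

Answer: 0x51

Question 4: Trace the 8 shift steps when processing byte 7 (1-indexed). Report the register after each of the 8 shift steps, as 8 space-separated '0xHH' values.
Answer: 0x57 0xAE 0x5B 0xB6 0x6B 0xD6 0xAB 0x51

Derivation:
After byte 1 (0x2C): reg=0x37
After byte 2 (0x5D): reg=0x11
After byte 3 (0xA4): reg=0x02
After byte 4 (0x67): reg=0x3C
After byte 5 (0x16): reg=0xD6
After byte 6 (0x09): reg=0x13
Register before byte 7: 0x13
After XOR with byte 0xBB: 0xA8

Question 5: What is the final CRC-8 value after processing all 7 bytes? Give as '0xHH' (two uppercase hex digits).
After byte 1 (0x2C): reg=0x37
After byte 2 (0x5D): reg=0x11
After byte 3 (0xA4): reg=0x02
After byte 4 (0x67): reg=0x3C
After byte 5 (0x16): reg=0xD6
After byte 6 (0x09): reg=0x13
After byte 7 (0xBB): reg=0x51

Answer: 0x51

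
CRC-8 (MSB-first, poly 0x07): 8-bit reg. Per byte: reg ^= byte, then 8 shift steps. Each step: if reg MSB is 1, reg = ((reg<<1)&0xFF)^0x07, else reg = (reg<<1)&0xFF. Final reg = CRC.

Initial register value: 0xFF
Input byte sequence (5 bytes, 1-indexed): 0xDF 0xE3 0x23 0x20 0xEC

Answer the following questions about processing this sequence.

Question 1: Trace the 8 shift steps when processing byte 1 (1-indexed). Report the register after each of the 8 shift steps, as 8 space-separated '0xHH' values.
Register before byte 1: 0xFF
After XOR with byte 0xDF: 0x20

Answer: 0x40 0x80 0x07 0x0E 0x1C 0x38 0x70 0xE0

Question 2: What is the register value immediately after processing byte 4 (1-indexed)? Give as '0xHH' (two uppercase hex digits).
Answer: 0xCC

Derivation:
After byte 1 (0xDF): reg=0xE0
After byte 2 (0xE3): reg=0x09
After byte 3 (0x23): reg=0xD6
After byte 4 (0x20): reg=0xCC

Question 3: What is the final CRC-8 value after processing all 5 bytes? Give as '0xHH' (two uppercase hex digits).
After byte 1 (0xDF): reg=0xE0
After byte 2 (0xE3): reg=0x09
After byte 3 (0x23): reg=0xD6
After byte 4 (0x20): reg=0xCC
After byte 5 (0xEC): reg=0xE0

Answer: 0xE0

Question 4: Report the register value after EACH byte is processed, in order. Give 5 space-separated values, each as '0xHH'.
0xE0 0x09 0xD6 0xCC 0xE0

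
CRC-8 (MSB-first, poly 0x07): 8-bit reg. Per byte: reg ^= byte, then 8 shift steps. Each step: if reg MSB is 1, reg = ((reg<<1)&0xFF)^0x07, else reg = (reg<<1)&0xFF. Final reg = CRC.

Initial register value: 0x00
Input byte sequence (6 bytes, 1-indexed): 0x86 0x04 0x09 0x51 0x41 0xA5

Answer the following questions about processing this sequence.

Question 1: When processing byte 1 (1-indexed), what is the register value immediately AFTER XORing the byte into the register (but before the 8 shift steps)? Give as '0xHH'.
Answer: 0x86

Derivation:
Register before byte 1: 0x00
Byte 1: 0x86
0x00 XOR 0x86 = 0x86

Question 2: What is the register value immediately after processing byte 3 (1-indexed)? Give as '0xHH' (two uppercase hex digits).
Answer: 0x1D

Derivation:
After byte 1 (0x86): reg=0x9B
After byte 2 (0x04): reg=0xD4
After byte 3 (0x09): reg=0x1D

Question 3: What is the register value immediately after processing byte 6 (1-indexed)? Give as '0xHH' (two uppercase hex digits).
Answer: 0x40

Derivation:
After byte 1 (0x86): reg=0x9B
After byte 2 (0x04): reg=0xD4
After byte 3 (0x09): reg=0x1D
After byte 4 (0x51): reg=0xE3
After byte 5 (0x41): reg=0x67
After byte 6 (0xA5): reg=0x40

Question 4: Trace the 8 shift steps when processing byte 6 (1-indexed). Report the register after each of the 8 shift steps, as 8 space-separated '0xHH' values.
Answer: 0x83 0x01 0x02 0x04 0x08 0x10 0x20 0x40

Derivation:
After byte 1 (0x86): reg=0x9B
After byte 2 (0x04): reg=0xD4
After byte 3 (0x09): reg=0x1D
After byte 4 (0x51): reg=0xE3
After byte 5 (0x41): reg=0x67
Register before byte 6: 0x67
After XOR with byte 0xA5: 0xC2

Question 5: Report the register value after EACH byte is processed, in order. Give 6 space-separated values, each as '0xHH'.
0x9B 0xD4 0x1D 0xE3 0x67 0x40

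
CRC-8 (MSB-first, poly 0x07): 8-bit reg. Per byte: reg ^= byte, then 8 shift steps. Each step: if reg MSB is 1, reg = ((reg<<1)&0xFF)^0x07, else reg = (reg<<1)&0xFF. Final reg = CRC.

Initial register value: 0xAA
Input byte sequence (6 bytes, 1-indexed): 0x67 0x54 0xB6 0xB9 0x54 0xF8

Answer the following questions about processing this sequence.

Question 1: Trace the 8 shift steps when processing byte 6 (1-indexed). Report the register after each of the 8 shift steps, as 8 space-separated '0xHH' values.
Answer: 0x72 0xE4 0xCF 0x99 0x35 0x6A 0xD4 0xAF

Derivation:
After byte 1 (0x67): reg=0x6D
After byte 2 (0x54): reg=0xAF
After byte 3 (0xB6): reg=0x4F
After byte 4 (0xB9): reg=0xCC
After byte 5 (0x54): reg=0xC1
Register before byte 6: 0xC1
After XOR with byte 0xF8: 0x39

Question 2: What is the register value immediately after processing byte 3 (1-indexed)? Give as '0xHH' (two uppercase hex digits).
Answer: 0x4F

Derivation:
After byte 1 (0x67): reg=0x6D
After byte 2 (0x54): reg=0xAF
After byte 3 (0xB6): reg=0x4F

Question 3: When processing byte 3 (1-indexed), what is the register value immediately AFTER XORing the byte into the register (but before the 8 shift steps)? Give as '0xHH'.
Answer: 0x19

Derivation:
Register before byte 3: 0xAF
Byte 3: 0xB6
0xAF XOR 0xB6 = 0x19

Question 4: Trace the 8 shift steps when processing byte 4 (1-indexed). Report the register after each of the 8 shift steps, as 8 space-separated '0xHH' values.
After byte 1 (0x67): reg=0x6D
After byte 2 (0x54): reg=0xAF
After byte 3 (0xB6): reg=0x4F
Register before byte 4: 0x4F
After XOR with byte 0xB9: 0xF6

Answer: 0xEB 0xD1 0xA5 0x4D 0x9A 0x33 0x66 0xCC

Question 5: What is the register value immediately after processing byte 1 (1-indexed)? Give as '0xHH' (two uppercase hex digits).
After byte 1 (0x67): reg=0x6D

Answer: 0x6D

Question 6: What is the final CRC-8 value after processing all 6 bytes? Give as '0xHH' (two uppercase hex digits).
Answer: 0xAF

Derivation:
After byte 1 (0x67): reg=0x6D
After byte 2 (0x54): reg=0xAF
After byte 3 (0xB6): reg=0x4F
After byte 4 (0xB9): reg=0xCC
After byte 5 (0x54): reg=0xC1
After byte 6 (0xF8): reg=0xAF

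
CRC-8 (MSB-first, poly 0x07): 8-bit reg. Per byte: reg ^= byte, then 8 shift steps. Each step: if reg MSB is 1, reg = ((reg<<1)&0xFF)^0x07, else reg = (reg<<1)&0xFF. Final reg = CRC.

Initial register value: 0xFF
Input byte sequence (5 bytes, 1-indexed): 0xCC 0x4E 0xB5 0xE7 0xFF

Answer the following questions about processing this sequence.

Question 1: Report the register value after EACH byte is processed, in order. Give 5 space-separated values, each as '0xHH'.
0x99 0x2B 0xD3 0x8C 0x5E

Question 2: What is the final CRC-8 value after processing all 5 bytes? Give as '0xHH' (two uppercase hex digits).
After byte 1 (0xCC): reg=0x99
After byte 2 (0x4E): reg=0x2B
After byte 3 (0xB5): reg=0xD3
After byte 4 (0xE7): reg=0x8C
After byte 5 (0xFF): reg=0x5E

Answer: 0x5E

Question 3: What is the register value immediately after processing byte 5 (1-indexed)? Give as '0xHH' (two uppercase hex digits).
Answer: 0x5E

Derivation:
After byte 1 (0xCC): reg=0x99
After byte 2 (0x4E): reg=0x2B
After byte 3 (0xB5): reg=0xD3
After byte 4 (0xE7): reg=0x8C
After byte 5 (0xFF): reg=0x5E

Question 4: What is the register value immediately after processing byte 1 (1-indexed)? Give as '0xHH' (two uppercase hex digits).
Answer: 0x99

Derivation:
After byte 1 (0xCC): reg=0x99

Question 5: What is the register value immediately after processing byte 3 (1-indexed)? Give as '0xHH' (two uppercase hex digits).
After byte 1 (0xCC): reg=0x99
After byte 2 (0x4E): reg=0x2B
After byte 3 (0xB5): reg=0xD3

Answer: 0xD3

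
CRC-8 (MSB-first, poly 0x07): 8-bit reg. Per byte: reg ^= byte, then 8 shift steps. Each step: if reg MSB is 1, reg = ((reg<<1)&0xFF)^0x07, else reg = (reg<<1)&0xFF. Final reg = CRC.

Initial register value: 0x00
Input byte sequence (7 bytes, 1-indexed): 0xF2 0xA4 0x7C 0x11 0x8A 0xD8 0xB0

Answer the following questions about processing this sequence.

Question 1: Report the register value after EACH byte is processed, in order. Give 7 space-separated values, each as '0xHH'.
0xD0 0x4B 0x85 0xE5 0x0A 0x30 0x89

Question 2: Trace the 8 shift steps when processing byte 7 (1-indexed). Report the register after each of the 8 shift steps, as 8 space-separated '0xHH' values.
After byte 1 (0xF2): reg=0xD0
After byte 2 (0xA4): reg=0x4B
After byte 3 (0x7C): reg=0x85
After byte 4 (0x11): reg=0xE5
After byte 5 (0x8A): reg=0x0A
After byte 6 (0xD8): reg=0x30
Register before byte 7: 0x30
After XOR with byte 0xB0: 0x80

Answer: 0x07 0x0E 0x1C 0x38 0x70 0xE0 0xC7 0x89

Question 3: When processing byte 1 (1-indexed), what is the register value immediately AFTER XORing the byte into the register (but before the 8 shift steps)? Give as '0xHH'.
Answer: 0xF2

Derivation:
Register before byte 1: 0x00
Byte 1: 0xF2
0x00 XOR 0xF2 = 0xF2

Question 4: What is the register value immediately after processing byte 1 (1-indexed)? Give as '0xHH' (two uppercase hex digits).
After byte 1 (0xF2): reg=0xD0

Answer: 0xD0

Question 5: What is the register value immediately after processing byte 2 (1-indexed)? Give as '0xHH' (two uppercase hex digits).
After byte 1 (0xF2): reg=0xD0
After byte 2 (0xA4): reg=0x4B

Answer: 0x4B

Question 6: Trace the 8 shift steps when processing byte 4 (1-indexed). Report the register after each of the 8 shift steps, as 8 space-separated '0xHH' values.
Answer: 0x2F 0x5E 0xBC 0x7F 0xFE 0xFB 0xF1 0xE5

Derivation:
After byte 1 (0xF2): reg=0xD0
After byte 2 (0xA4): reg=0x4B
After byte 3 (0x7C): reg=0x85
Register before byte 4: 0x85
After XOR with byte 0x11: 0x94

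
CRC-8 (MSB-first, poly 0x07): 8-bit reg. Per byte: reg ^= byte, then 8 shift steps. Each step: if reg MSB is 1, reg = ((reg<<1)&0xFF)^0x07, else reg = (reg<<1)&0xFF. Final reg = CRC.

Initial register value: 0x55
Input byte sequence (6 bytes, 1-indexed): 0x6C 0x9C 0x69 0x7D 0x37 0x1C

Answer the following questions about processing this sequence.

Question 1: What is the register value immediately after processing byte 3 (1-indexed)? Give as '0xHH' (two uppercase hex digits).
After byte 1 (0x6C): reg=0xAF
After byte 2 (0x9C): reg=0x99
After byte 3 (0x69): reg=0xDE

Answer: 0xDE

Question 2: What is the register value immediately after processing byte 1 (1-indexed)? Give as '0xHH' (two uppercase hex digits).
Answer: 0xAF

Derivation:
After byte 1 (0x6C): reg=0xAF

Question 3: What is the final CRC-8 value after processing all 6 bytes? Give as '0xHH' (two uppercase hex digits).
Answer: 0x33

Derivation:
After byte 1 (0x6C): reg=0xAF
After byte 2 (0x9C): reg=0x99
After byte 3 (0x69): reg=0xDE
After byte 4 (0x7D): reg=0x60
After byte 5 (0x37): reg=0xA2
After byte 6 (0x1C): reg=0x33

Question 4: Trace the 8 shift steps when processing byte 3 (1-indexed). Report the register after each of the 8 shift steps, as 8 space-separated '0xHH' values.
Answer: 0xE7 0xC9 0x95 0x2D 0x5A 0xB4 0x6F 0xDE

Derivation:
After byte 1 (0x6C): reg=0xAF
After byte 2 (0x9C): reg=0x99
Register before byte 3: 0x99
After XOR with byte 0x69: 0xF0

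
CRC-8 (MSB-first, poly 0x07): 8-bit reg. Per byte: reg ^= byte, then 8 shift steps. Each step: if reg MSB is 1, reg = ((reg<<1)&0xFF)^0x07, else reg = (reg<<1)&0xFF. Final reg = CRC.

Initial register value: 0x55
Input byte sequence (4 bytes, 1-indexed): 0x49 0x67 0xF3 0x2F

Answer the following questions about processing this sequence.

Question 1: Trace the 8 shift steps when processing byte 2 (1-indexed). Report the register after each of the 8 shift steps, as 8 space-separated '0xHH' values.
Answer: 0x66 0xCC 0x9F 0x39 0x72 0xE4 0xCF 0x99

Derivation:
After byte 1 (0x49): reg=0x54
Register before byte 2: 0x54
After XOR with byte 0x67: 0x33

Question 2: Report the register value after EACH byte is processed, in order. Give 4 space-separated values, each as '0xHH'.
0x54 0x99 0x11 0xBA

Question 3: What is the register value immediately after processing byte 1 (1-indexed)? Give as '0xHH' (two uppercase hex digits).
After byte 1 (0x49): reg=0x54

Answer: 0x54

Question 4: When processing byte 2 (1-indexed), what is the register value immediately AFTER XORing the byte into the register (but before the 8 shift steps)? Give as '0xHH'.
Answer: 0x33

Derivation:
Register before byte 2: 0x54
Byte 2: 0x67
0x54 XOR 0x67 = 0x33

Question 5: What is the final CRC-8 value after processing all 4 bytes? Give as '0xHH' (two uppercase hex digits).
After byte 1 (0x49): reg=0x54
After byte 2 (0x67): reg=0x99
After byte 3 (0xF3): reg=0x11
After byte 4 (0x2F): reg=0xBA

Answer: 0xBA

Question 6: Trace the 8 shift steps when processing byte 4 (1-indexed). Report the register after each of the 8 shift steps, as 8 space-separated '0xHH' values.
Answer: 0x7C 0xF8 0xF7 0xE9 0xD5 0xAD 0x5D 0xBA

Derivation:
After byte 1 (0x49): reg=0x54
After byte 2 (0x67): reg=0x99
After byte 3 (0xF3): reg=0x11
Register before byte 4: 0x11
After XOR with byte 0x2F: 0x3E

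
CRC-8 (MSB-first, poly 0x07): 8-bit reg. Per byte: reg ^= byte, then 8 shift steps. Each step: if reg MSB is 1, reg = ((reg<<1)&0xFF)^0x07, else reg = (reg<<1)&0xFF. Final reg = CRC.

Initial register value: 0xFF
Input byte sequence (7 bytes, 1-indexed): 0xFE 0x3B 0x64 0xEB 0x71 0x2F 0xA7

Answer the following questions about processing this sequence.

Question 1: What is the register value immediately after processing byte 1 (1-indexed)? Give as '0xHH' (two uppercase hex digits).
Answer: 0x07

Derivation:
After byte 1 (0xFE): reg=0x07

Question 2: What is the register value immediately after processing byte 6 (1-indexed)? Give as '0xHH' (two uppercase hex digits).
Answer: 0x95

Derivation:
After byte 1 (0xFE): reg=0x07
After byte 2 (0x3B): reg=0xB4
After byte 3 (0x64): reg=0x3E
After byte 4 (0xEB): reg=0x25
After byte 5 (0x71): reg=0xAB
After byte 6 (0x2F): reg=0x95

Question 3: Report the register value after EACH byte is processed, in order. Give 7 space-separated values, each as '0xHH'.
0x07 0xB4 0x3E 0x25 0xAB 0x95 0x9E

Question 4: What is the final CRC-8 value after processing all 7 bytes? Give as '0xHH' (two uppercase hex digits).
Answer: 0x9E

Derivation:
After byte 1 (0xFE): reg=0x07
After byte 2 (0x3B): reg=0xB4
After byte 3 (0x64): reg=0x3E
After byte 4 (0xEB): reg=0x25
After byte 5 (0x71): reg=0xAB
After byte 6 (0x2F): reg=0x95
After byte 7 (0xA7): reg=0x9E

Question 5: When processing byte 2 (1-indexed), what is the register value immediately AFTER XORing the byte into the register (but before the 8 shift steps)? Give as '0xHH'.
Register before byte 2: 0x07
Byte 2: 0x3B
0x07 XOR 0x3B = 0x3C

Answer: 0x3C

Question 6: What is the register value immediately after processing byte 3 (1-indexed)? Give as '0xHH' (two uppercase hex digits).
After byte 1 (0xFE): reg=0x07
After byte 2 (0x3B): reg=0xB4
After byte 3 (0x64): reg=0x3E

Answer: 0x3E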